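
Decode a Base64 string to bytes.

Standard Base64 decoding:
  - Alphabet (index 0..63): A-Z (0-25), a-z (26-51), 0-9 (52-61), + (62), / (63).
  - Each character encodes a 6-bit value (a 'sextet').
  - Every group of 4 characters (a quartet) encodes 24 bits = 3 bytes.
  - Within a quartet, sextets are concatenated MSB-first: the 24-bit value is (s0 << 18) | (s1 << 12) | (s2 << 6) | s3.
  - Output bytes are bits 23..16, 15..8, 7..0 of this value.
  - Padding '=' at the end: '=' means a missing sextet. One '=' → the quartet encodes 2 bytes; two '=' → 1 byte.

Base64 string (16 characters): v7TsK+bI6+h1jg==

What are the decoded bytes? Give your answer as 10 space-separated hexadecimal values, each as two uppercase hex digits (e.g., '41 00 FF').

After char 0 ('v'=47): chars_in_quartet=1 acc=0x2F bytes_emitted=0
After char 1 ('7'=59): chars_in_quartet=2 acc=0xBFB bytes_emitted=0
After char 2 ('T'=19): chars_in_quartet=3 acc=0x2FED3 bytes_emitted=0
After char 3 ('s'=44): chars_in_quartet=4 acc=0xBFB4EC -> emit BF B4 EC, reset; bytes_emitted=3
After char 4 ('K'=10): chars_in_quartet=1 acc=0xA bytes_emitted=3
After char 5 ('+'=62): chars_in_quartet=2 acc=0x2BE bytes_emitted=3
After char 6 ('b'=27): chars_in_quartet=3 acc=0xAF9B bytes_emitted=3
After char 7 ('I'=8): chars_in_quartet=4 acc=0x2BE6C8 -> emit 2B E6 C8, reset; bytes_emitted=6
After char 8 ('6'=58): chars_in_quartet=1 acc=0x3A bytes_emitted=6
After char 9 ('+'=62): chars_in_quartet=2 acc=0xEBE bytes_emitted=6
After char 10 ('h'=33): chars_in_quartet=3 acc=0x3AFA1 bytes_emitted=6
After char 11 ('1'=53): chars_in_quartet=4 acc=0xEBE875 -> emit EB E8 75, reset; bytes_emitted=9
After char 12 ('j'=35): chars_in_quartet=1 acc=0x23 bytes_emitted=9
After char 13 ('g'=32): chars_in_quartet=2 acc=0x8E0 bytes_emitted=9
Padding '==': partial quartet acc=0x8E0 -> emit 8E; bytes_emitted=10

Answer: BF B4 EC 2B E6 C8 EB E8 75 8E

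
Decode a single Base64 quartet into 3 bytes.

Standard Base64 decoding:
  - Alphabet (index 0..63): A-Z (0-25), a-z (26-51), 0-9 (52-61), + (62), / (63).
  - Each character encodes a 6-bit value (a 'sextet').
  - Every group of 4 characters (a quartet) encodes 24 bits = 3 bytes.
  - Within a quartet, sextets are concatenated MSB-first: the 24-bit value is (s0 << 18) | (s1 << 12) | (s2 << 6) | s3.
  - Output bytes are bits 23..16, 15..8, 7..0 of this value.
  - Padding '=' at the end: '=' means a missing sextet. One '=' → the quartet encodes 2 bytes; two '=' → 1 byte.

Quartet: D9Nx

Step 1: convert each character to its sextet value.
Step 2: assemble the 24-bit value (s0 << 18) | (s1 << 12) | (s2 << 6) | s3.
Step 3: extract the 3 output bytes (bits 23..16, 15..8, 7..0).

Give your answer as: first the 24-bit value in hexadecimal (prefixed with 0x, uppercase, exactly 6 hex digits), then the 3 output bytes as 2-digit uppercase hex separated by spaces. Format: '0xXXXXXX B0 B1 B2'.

Sextets: D=3, 9=61, N=13, x=49
24-bit: (3<<18) | (61<<12) | (13<<6) | 49
      = 0x0C0000 | 0x03D000 | 0x000340 | 0x000031
      = 0x0FD371
Bytes: (v>>16)&0xFF=0F, (v>>8)&0xFF=D3, v&0xFF=71

Answer: 0x0FD371 0F D3 71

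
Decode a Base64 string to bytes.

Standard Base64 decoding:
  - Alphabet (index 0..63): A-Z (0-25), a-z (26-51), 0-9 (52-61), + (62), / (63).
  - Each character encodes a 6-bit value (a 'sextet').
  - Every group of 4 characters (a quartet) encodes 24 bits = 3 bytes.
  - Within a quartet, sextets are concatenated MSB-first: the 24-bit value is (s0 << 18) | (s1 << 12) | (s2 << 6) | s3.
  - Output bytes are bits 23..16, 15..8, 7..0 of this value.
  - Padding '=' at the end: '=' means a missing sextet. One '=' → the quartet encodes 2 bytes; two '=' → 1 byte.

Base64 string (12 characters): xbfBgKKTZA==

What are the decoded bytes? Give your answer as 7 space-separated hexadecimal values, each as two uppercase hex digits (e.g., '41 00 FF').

After char 0 ('x'=49): chars_in_quartet=1 acc=0x31 bytes_emitted=0
After char 1 ('b'=27): chars_in_quartet=2 acc=0xC5B bytes_emitted=0
After char 2 ('f'=31): chars_in_quartet=3 acc=0x316DF bytes_emitted=0
After char 3 ('B'=1): chars_in_quartet=4 acc=0xC5B7C1 -> emit C5 B7 C1, reset; bytes_emitted=3
After char 4 ('g'=32): chars_in_quartet=1 acc=0x20 bytes_emitted=3
After char 5 ('K'=10): chars_in_quartet=2 acc=0x80A bytes_emitted=3
After char 6 ('K'=10): chars_in_quartet=3 acc=0x2028A bytes_emitted=3
After char 7 ('T'=19): chars_in_quartet=4 acc=0x80A293 -> emit 80 A2 93, reset; bytes_emitted=6
After char 8 ('Z'=25): chars_in_quartet=1 acc=0x19 bytes_emitted=6
After char 9 ('A'=0): chars_in_quartet=2 acc=0x640 bytes_emitted=6
Padding '==': partial quartet acc=0x640 -> emit 64; bytes_emitted=7

Answer: C5 B7 C1 80 A2 93 64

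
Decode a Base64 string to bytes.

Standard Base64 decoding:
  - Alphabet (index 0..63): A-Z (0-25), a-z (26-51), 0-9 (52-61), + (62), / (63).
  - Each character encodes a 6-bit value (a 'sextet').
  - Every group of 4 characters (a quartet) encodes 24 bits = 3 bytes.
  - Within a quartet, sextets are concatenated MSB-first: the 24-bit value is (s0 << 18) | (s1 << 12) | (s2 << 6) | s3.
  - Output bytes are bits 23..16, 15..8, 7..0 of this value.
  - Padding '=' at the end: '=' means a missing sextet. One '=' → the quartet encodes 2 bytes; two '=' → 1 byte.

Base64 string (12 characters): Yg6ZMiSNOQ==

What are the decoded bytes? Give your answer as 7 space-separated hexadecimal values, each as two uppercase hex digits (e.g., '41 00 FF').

After char 0 ('Y'=24): chars_in_quartet=1 acc=0x18 bytes_emitted=0
After char 1 ('g'=32): chars_in_quartet=2 acc=0x620 bytes_emitted=0
After char 2 ('6'=58): chars_in_quartet=3 acc=0x1883A bytes_emitted=0
After char 3 ('Z'=25): chars_in_quartet=4 acc=0x620E99 -> emit 62 0E 99, reset; bytes_emitted=3
After char 4 ('M'=12): chars_in_quartet=1 acc=0xC bytes_emitted=3
After char 5 ('i'=34): chars_in_quartet=2 acc=0x322 bytes_emitted=3
After char 6 ('S'=18): chars_in_quartet=3 acc=0xC892 bytes_emitted=3
After char 7 ('N'=13): chars_in_quartet=4 acc=0x32248D -> emit 32 24 8D, reset; bytes_emitted=6
After char 8 ('O'=14): chars_in_quartet=1 acc=0xE bytes_emitted=6
After char 9 ('Q'=16): chars_in_quartet=2 acc=0x390 bytes_emitted=6
Padding '==': partial quartet acc=0x390 -> emit 39; bytes_emitted=7

Answer: 62 0E 99 32 24 8D 39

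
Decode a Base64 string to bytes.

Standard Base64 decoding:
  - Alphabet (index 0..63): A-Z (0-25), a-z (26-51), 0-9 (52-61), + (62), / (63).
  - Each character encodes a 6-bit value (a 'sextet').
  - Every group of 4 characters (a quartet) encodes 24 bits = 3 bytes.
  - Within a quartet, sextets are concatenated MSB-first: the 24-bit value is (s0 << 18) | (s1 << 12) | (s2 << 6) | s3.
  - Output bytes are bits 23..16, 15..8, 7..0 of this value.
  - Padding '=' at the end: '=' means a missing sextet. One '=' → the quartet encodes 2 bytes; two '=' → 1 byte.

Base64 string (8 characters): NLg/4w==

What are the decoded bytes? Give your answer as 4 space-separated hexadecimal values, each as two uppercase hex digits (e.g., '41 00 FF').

Answer: 34 B8 3F E3

Derivation:
After char 0 ('N'=13): chars_in_quartet=1 acc=0xD bytes_emitted=0
After char 1 ('L'=11): chars_in_quartet=2 acc=0x34B bytes_emitted=0
After char 2 ('g'=32): chars_in_quartet=3 acc=0xD2E0 bytes_emitted=0
After char 3 ('/'=63): chars_in_quartet=4 acc=0x34B83F -> emit 34 B8 3F, reset; bytes_emitted=3
After char 4 ('4'=56): chars_in_quartet=1 acc=0x38 bytes_emitted=3
After char 5 ('w'=48): chars_in_quartet=2 acc=0xE30 bytes_emitted=3
Padding '==': partial quartet acc=0xE30 -> emit E3; bytes_emitted=4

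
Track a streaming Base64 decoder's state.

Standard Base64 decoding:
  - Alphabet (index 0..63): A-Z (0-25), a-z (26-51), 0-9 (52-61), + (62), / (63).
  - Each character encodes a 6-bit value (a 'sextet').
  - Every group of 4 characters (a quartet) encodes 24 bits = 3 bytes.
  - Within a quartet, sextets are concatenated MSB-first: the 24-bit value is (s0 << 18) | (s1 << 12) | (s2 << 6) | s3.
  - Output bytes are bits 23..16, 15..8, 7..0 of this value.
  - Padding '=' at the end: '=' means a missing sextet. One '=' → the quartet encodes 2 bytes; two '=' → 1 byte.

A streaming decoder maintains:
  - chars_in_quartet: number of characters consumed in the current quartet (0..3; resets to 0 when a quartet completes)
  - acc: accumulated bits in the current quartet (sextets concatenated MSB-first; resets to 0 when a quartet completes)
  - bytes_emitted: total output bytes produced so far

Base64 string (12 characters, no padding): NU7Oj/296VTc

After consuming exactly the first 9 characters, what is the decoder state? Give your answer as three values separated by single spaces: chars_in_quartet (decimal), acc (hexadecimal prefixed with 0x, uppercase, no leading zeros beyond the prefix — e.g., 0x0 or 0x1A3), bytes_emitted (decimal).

Answer: 1 0x3A 6

Derivation:
After char 0 ('N'=13): chars_in_quartet=1 acc=0xD bytes_emitted=0
After char 1 ('U'=20): chars_in_quartet=2 acc=0x354 bytes_emitted=0
After char 2 ('7'=59): chars_in_quartet=3 acc=0xD53B bytes_emitted=0
After char 3 ('O'=14): chars_in_quartet=4 acc=0x354ECE -> emit 35 4E CE, reset; bytes_emitted=3
After char 4 ('j'=35): chars_in_quartet=1 acc=0x23 bytes_emitted=3
After char 5 ('/'=63): chars_in_quartet=2 acc=0x8FF bytes_emitted=3
After char 6 ('2'=54): chars_in_quartet=3 acc=0x23FF6 bytes_emitted=3
After char 7 ('9'=61): chars_in_quartet=4 acc=0x8FFDBD -> emit 8F FD BD, reset; bytes_emitted=6
After char 8 ('6'=58): chars_in_quartet=1 acc=0x3A bytes_emitted=6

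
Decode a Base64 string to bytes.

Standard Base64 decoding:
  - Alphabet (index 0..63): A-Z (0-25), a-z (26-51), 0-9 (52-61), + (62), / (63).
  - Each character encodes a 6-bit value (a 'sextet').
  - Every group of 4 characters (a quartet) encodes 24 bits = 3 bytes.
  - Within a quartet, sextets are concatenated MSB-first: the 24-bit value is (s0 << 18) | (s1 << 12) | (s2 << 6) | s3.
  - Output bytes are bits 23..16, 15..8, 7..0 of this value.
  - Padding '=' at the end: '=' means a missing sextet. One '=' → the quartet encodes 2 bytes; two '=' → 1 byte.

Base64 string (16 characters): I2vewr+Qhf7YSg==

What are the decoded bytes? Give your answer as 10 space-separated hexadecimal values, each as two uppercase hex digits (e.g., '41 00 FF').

Answer: 23 6B DE C2 BF 90 85 FE D8 4A

Derivation:
After char 0 ('I'=8): chars_in_quartet=1 acc=0x8 bytes_emitted=0
After char 1 ('2'=54): chars_in_quartet=2 acc=0x236 bytes_emitted=0
After char 2 ('v'=47): chars_in_quartet=3 acc=0x8DAF bytes_emitted=0
After char 3 ('e'=30): chars_in_quartet=4 acc=0x236BDE -> emit 23 6B DE, reset; bytes_emitted=3
After char 4 ('w'=48): chars_in_quartet=1 acc=0x30 bytes_emitted=3
After char 5 ('r'=43): chars_in_quartet=2 acc=0xC2B bytes_emitted=3
After char 6 ('+'=62): chars_in_quartet=3 acc=0x30AFE bytes_emitted=3
After char 7 ('Q'=16): chars_in_quartet=4 acc=0xC2BF90 -> emit C2 BF 90, reset; bytes_emitted=6
After char 8 ('h'=33): chars_in_quartet=1 acc=0x21 bytes_emitted=6
After char 9 ('f'=31): chars_in_quartet=2 acc=0x85F bytes_emitted=6
After char 10 ('7'=59): chars_in_quartet=3 acc=0x217FB bytes_emitted=6
After char 11 ('Y'=24): chars_in_quartet=4 acc=0x85FED8 -> emit 85 FE D8, reset; bytes_emitted=9
After char 12 ('S'=18): chars_in_quartet=1 acc=0x12 bytes_emitted=9
After char 13 ('g'=32): chars_in_quartet=2 acc=0x4A0 bytes_emitted=9
Padding '==': partial quartet acc=0x4A0 -> emit 4A; bytes_emitted=10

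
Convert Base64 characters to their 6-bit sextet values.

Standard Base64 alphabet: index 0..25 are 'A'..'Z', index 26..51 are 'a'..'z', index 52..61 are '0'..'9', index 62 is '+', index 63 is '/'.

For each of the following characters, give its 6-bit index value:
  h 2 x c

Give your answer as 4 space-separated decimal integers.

'h': a..z range, 26 + ord('h') − ord('a') = 33
'2': 0..9 range, 52 + ord('2') − ord('0') = 54
'x': a..z range, 26 + ord('x') − ord('a') = 49
'c': a..z range, 26 + ord('c') − ord('a') = 28

Answer: 33 54 49 28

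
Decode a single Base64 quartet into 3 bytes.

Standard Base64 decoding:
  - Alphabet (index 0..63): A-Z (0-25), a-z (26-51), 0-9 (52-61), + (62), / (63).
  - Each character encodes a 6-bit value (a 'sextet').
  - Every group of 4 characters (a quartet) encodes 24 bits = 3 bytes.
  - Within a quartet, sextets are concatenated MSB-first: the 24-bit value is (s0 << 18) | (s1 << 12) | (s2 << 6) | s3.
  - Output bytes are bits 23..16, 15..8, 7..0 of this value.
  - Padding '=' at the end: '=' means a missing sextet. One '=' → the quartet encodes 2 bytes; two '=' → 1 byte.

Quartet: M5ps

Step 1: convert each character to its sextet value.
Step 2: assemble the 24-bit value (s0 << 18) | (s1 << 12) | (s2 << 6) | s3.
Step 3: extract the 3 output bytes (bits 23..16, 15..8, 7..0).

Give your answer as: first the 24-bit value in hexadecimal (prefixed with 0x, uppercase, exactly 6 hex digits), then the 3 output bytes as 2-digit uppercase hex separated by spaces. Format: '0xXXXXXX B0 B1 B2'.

Answer: 0x339A6C 33 9A 6C

Derivation:
Sextets: M=12, 5=57, p=41, s=44
24-bit: (12<<18) | (57<<12) | (41<<6) | 44
      = 0x300000 | 0x039000 | 0x000A40 | 0x00002C
      = 0x339A6C
Bytes: (v>>16)&0xFF=33, (v>>8)&0xFF=9A, v&0xFF=6C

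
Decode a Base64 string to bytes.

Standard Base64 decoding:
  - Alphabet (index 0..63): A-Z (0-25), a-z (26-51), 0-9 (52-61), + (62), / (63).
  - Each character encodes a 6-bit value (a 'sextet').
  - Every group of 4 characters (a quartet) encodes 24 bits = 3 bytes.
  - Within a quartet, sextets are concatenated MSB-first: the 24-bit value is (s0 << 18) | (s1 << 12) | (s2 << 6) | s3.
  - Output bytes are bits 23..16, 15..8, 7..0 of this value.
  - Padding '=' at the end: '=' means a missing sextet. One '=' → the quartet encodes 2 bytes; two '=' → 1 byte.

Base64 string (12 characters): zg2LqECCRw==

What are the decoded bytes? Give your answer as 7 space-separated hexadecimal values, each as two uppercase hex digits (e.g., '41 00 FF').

Answer: CE 0D 8B A8 40 82 47

Derivation:
After char 0 ('z'=51): chars_in_quartet=1 acc=0x33 bytes_emitted=0
After char 1 ('g'=32): chars_in_quartet=2 acc=0xCE0 bytes_emitted=0
After char 2 ('2'=54): chars_in_quartet=3 acc=0x33836 bytes_emitted=0
After char 3 ('L'=11): chars_in_quartet=4 acc=0xCE0D8B -> emit CE 0D 8B, reset; bytes_emitted=3
After char 4 ('q'=42): chars_in_quartet=1 acc=0x2A bytes_emitted=3
After char 5 ('E'=4): chars_in_quartet=2 acc=0xA84 bytes_emitted=3
After char 6 ('C'=2): chars_in_quartet=3 acc=0x2A102 bytes_emitted=3
After char 7 ('C'=2): chars_in_quartet=4 acc=0xA84082 -> emit A8 40 82, reset; bytes_emitted=6
After char 8 ('R'=17): chars_in_quartet=1 acc=0x11 bytes_emitted=6
After char 9 ('w'=48): chars_in_quartet=2 acc=0x470 bytes_emitted=6
Padding '==': partial quartet acc=0x470 -> emit 47; bytes_emitted=7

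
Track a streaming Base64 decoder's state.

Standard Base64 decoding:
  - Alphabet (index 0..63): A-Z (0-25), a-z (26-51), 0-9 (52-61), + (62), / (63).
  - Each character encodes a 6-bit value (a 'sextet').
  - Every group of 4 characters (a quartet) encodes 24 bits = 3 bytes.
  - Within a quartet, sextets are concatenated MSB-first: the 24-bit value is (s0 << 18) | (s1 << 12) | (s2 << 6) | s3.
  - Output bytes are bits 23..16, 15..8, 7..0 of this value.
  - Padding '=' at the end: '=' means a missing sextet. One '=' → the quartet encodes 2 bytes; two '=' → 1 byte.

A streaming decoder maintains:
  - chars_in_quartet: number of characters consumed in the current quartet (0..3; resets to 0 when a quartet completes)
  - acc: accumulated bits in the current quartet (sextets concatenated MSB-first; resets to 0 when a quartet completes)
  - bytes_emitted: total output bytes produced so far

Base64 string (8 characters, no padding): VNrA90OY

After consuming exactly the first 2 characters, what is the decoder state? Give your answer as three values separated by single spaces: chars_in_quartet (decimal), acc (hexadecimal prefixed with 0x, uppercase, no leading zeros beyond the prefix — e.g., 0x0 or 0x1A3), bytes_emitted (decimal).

After char 0 ('V'=21): chars_in_quartet=1 acc=0x15 bytes_emitted=0
After char 1 ('N'=13): chars_in_quartet=2 acc=0x54D bytes_emitted=0

Answer: 2 0x54D 0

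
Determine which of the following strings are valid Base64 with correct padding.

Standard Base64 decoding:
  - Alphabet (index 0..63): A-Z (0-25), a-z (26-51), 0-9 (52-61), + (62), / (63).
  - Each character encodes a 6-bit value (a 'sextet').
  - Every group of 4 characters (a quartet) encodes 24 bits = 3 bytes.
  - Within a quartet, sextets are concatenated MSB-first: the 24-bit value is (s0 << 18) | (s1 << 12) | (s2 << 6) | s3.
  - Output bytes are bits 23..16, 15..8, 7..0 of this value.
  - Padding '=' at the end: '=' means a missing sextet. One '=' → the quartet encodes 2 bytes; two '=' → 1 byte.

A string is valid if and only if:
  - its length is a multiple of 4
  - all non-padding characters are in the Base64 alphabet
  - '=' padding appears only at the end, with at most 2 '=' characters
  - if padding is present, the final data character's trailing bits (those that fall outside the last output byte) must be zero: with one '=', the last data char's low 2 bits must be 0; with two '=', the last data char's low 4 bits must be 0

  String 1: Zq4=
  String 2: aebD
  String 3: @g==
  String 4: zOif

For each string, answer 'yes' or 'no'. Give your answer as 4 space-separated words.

String 1: 'Zq4=' → valid
String 2: 'aebD' → valid
String 3: '@g==' → invalid (bad char(s): ['@'])
String 4: 'zOif' → valid

Answer: yes yes no yes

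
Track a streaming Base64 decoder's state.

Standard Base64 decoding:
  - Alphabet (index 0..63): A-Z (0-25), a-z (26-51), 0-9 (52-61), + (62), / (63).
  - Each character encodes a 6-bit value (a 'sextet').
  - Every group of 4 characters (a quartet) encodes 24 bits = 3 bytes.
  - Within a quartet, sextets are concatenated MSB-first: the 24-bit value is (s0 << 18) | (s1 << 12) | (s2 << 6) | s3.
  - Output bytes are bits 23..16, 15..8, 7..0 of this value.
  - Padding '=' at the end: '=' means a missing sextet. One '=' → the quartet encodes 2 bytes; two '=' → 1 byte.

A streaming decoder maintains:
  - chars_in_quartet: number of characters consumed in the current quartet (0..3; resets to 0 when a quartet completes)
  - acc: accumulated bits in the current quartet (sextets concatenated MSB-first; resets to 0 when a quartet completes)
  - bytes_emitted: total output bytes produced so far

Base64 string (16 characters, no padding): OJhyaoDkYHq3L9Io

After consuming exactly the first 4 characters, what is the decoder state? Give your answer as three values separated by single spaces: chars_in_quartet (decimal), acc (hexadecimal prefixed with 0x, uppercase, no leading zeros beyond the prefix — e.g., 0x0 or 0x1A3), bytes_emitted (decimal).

After char 0 ('O'=14): chars_in_quartet=1 acc=0xE bytes_emitted=0
After char 1 ('J'=9): chars_in_quartet=2 acc=0x389 bytes_emitted=0
After char 2 ('h'=33): chars_in_quartet=3 acc=0xE261 bytes_emitted=0
After char 3 ('y'=50): chars_in_quartet=4 acc=0x389872 -> emit 38 98 72, reset; bytes_emitted=3

Answer: 0 0x0 3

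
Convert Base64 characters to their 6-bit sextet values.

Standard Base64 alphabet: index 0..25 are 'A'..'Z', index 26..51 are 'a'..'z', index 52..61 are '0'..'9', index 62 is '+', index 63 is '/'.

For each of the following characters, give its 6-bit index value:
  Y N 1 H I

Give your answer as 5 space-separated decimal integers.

'Y': A..Z range, ord('Y') − ord('A') = 24
'N': A..Z range, ord('N') − ord('A') = 13
'1': 0..9 range, 52 + ord('1') − ord('0') = 53
'H': A..Z range, ord('H') − ord('A') = 7
'I': A..Z range, ord('I') − ord('A') = 8

Answer: 24 13 53 7 8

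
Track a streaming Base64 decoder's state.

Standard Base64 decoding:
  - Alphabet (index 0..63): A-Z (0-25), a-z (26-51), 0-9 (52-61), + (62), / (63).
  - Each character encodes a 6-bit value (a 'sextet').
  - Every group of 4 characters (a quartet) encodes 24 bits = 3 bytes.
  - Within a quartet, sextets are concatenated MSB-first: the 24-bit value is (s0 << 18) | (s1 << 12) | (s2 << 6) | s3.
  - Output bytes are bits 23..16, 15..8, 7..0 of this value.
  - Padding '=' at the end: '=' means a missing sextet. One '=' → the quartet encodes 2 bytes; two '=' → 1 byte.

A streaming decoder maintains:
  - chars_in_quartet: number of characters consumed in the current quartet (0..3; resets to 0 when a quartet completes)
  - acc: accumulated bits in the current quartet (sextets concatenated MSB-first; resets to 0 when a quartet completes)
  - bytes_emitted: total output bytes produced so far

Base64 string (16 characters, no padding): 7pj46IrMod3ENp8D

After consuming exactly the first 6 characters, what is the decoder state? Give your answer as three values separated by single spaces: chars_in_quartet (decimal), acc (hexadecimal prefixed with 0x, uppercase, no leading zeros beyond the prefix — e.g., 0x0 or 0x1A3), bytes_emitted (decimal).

Answer: 2 0xE88 3

Derivation:
After char 0 ('7'=59): chars_in_quartet=1 acc=0x3B bytes_emitted=0
After char 1 ('p'=41): chars_in_quartet=2 acc=0xEE9 bytes_emitted=0
After char 2 ('j'=35): chars_in_quartet=3 acc=0x3BA63 bytes_emitted=0
After char 3 ('4'=56): chars_in_quartet=4 acc=0xEE98F8 -> emit EE 98 F8, reset; bytes_emitted=3
After char 4 ('6'=58): chars_in_quartet=1 acc=0x3A bytes_emitted=3
After char 5 ('I'=8): chars_in_quartet=2 acc=0xE88 bytes_emitted=3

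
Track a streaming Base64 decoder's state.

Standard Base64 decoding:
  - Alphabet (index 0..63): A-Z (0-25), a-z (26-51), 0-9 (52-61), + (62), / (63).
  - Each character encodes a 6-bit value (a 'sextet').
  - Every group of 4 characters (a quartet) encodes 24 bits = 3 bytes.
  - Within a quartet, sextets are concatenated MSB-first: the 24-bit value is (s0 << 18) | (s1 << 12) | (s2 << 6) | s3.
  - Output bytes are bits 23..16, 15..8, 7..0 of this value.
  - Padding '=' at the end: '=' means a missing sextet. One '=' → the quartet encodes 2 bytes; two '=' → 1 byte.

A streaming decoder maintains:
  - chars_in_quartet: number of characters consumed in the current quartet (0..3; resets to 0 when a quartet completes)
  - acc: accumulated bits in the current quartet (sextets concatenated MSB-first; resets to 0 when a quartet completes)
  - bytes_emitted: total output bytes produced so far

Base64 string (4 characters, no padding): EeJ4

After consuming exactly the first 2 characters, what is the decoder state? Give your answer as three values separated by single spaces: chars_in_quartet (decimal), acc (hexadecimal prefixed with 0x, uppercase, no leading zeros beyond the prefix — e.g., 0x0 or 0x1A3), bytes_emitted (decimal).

After char 0 ('E'=4): chars_in_quartet=1 acc=0x4 bytes_emitted=0
After char 1 ('e'=30): chars_in_quartet=2 acc=0x11E bytes_emitted=0

Answer: 2 0x11E 0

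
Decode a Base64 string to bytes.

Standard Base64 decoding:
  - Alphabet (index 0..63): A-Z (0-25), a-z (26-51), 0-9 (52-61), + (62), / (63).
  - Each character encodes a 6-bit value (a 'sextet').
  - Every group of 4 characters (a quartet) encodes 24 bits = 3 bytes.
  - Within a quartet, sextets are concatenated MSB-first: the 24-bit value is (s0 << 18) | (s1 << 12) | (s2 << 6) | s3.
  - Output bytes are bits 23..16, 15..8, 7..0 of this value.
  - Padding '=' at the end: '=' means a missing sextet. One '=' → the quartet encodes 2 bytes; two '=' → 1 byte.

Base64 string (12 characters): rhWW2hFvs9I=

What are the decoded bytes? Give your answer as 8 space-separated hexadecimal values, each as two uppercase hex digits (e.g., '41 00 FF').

After char 0 ('r'=43): chars_in_quartet=1 acc=0x2B bytes_emitted=0
After char 1 ('h'=33): chars_in_quartet=2 acc=0xAE1 bytes_emitted=0
After char 2 ('W'=22): chars_in_quartet=3 acc=0x2B856 bytes_emitted=0
After char 3 ('W'=22): chars_in_quartet=4 acc=0xAE1596 -> emit AE 15 96, reset; bytes_emitted=3
After char 4 ('2'=54): chars_in_quartet=1 acc=0x36 bytes_emitted=3
After char 5 ('h'=33): chars_in_quartet=2 acc=0xDA1 bytes_emitted=3
After char 6 ('F'=5): chars_in_quartet=3 acc=0x36845 bytes_emitted=3
After char 7 ('v'=47): chars_in_quartet=4 acc=0xDA116F -> emit DA 11 6F, reset; bytes_emitted=6
After char 8 ('s'=44): chars_in_quartet=1 acc=0x2C bytes_emitted=6
After char 9 ('9'=61): chars_in_quartet=2 acc=0xB3D bytes_emitted=6
After char 10 ('I'=8): chars_in_quartet=3 acc=0x2CF48 bytes_emitted=6
Padding '=': partial quartet acc=0x2CF48 -> emit B3 D2; bytes_emitted=8

Answer: AE 15 96 DA 11 6F B3 D2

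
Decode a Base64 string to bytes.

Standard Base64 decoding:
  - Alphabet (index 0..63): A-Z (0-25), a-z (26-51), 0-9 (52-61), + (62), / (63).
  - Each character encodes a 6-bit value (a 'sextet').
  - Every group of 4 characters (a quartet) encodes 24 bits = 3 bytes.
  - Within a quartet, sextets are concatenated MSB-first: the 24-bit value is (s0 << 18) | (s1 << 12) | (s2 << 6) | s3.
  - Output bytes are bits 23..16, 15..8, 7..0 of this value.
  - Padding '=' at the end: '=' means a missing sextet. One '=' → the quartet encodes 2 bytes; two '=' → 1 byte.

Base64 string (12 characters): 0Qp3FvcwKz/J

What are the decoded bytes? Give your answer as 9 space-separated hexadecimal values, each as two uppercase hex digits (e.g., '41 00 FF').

Answer: D1 0A 77 16 F7 30 2B 3F C9

Derivation:
After char 0 ('0'=52): chars_in_quartet=1 acc=0x34 bytes_emitted=0
After char 1 ('Q'=16): chars_in_quartet=2 acc=0xD10 bytes_emitted=0
After char 2 ('p'=41): chars_in_quartet=3 acc=0x34429 bytes_emitted=0
After char 3 ('3'=55): chars_in_quartet=4 acc=0xD10A77 -> emit D1 0A 77, reset; bytes_emitted=3
After char 4 ('F'=5): chars_in_quartet=1 acc=0x5 bytes_emitted=3
After char 5 ('v'=47): chars_in_quartet=2 acc=0x16F bytes_emitted=3
After char 6 ('c'=28): chars_in_quartet=3 acc=0x5BDC bytes_emitted=3
After char 7 ('w'=48): chars_in_quartet=4 acc=0x16F730 -> emit 16 F7 30, reset; bytes_emitted=6
After char 8 ('K'=10): chars_in_quartet=1 acc=0xA bytes_emitted=6
After char 9 ('z'=51): chars_in_quartet=2 acc=0x2B3 bytes_emitted=6
After char 10 ('/'=63): chars_in_quartet=3 acc=0xACFF bytes_emitted=6
After char 11 ('J'=9): chars_in_quartet=4 acc=0x2B3FC9 -> emit 2B 3F C9, reset; bytes_emitted=9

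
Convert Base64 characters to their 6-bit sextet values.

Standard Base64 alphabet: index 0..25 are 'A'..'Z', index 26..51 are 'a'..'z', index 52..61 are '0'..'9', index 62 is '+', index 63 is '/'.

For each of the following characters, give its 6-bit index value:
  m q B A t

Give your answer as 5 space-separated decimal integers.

Answer: 38 42 1 0 45

Derivation:
'm': a..z range, 26 + ord('m') − ord('a') = 38
'q': a..z range, 26 + ord('q') − ord('a') = 42
'B': A..Z range, ord('B') − ord('A') = 1
'A': A..Z range, ord('A') − ord('A') = 0
't': a..z range, 26 + ord('t') − ord('a') = 45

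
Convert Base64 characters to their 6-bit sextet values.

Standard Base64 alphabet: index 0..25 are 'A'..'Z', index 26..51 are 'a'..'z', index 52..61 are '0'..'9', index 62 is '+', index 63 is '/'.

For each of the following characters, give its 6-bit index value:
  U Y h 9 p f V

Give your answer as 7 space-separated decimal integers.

Answer: 20 24 33 61 41 31 21

Derivation:
'U': A..Z range, ord('U') − ord('A') = 20
'Y': A..Z range, ord('Y') − ord('A') = 24
'h': a..z range, 26 + ord('h') − ord('a') = 33
'9': 0..9 range, 52 + ord('9') − ord('0') = 61
'p': a..z range, 26 + ord('p') − ord('a') = 41
'f': a..z range, 26 + ord('f') − ord('a') = 31
'V': A..Z range, ord('V') − ord('A') = 21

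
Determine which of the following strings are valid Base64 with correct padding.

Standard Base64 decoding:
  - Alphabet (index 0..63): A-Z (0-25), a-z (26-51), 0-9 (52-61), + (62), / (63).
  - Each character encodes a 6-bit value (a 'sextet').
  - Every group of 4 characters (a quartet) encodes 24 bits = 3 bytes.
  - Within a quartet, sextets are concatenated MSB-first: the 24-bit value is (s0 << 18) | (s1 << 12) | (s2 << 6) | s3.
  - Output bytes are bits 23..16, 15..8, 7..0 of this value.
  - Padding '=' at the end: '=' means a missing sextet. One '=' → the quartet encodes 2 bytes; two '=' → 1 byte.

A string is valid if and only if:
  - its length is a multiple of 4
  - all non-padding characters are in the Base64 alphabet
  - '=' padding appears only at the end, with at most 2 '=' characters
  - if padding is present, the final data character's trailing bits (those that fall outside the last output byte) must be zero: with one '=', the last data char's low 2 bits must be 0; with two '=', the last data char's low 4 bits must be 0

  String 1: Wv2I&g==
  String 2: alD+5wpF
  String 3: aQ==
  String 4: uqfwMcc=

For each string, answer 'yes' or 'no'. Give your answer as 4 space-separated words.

Answer: no yes yes yes

Derivation:
String 1: 'Wv2I&g==' → invalid (bad char(s): ['&'])
String 2: 'alD+5wpF' → valid
String 3: 'aQ==' → valid
String 4: 'uqfwMcc=' → valid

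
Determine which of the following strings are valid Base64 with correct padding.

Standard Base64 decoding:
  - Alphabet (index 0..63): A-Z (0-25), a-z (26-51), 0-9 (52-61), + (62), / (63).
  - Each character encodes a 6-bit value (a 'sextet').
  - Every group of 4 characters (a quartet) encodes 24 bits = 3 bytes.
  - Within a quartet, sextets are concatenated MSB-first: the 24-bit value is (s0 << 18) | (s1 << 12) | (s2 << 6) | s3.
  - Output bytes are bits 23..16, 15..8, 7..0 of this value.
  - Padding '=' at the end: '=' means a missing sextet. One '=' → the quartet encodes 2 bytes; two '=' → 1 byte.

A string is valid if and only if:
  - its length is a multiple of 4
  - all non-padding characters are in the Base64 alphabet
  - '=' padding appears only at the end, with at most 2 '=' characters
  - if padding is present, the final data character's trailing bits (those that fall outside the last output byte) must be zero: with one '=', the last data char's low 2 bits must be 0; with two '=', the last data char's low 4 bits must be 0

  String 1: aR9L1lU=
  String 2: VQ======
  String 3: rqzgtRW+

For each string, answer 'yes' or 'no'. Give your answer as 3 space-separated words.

Answer: yes no yes

Derivation:
String 1: 'aR9L1lU=' → valid
String 2: 'VQ======' → invalid (6 pad chars (max 2))
String 3: 'rqzgtRW+' → valid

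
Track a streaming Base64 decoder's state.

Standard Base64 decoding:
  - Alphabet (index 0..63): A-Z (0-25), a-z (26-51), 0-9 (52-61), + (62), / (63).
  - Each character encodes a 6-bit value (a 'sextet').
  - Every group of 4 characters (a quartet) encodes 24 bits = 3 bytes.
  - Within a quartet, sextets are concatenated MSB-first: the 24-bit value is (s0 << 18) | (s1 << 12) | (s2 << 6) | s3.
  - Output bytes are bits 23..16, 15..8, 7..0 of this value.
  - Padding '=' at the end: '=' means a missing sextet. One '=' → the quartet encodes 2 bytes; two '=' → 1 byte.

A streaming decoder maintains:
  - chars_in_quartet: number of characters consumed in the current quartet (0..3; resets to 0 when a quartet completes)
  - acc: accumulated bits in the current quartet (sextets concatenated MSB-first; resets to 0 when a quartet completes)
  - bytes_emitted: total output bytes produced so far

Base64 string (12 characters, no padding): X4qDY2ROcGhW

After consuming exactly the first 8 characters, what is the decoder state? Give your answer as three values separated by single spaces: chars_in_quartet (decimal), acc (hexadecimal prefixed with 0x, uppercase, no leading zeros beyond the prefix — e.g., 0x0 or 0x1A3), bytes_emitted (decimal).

After char 0 ('X'=23): chars_in_quartet=1 acc=0x17 bytes_emitted=0
After char 1 ('4'=56): chars_in_quartet=2 acc=0x5F8 bytes_emitted=0
After char 2 ('q'=42): chars_in_quartet=3 acc=0x17E2A bytes_emitted=0
After char 3 ('D'=3): chars_in_quartet=4 acc=0x5F8A83 -> emit 5F 8A 83, reset; bytes_emitted=3
After char 4 ('Y'=24): chars_in_quartet=1 acc=0x18 bytes_emitted=3
After char 5 ('2'=54): chars_in_quartet=2 acc=0x636 bytes_emitted=3
After char 6 ('R'=17): chars_in_quartet=3 acc=0x18D91 bytes_emitted=3
After char 7 ('O'=14): chars_in_quartet=4 acc=0x63644E -> emit 63 64 4E, reset; bytes_emitted=6

Answer: 0 0x0 6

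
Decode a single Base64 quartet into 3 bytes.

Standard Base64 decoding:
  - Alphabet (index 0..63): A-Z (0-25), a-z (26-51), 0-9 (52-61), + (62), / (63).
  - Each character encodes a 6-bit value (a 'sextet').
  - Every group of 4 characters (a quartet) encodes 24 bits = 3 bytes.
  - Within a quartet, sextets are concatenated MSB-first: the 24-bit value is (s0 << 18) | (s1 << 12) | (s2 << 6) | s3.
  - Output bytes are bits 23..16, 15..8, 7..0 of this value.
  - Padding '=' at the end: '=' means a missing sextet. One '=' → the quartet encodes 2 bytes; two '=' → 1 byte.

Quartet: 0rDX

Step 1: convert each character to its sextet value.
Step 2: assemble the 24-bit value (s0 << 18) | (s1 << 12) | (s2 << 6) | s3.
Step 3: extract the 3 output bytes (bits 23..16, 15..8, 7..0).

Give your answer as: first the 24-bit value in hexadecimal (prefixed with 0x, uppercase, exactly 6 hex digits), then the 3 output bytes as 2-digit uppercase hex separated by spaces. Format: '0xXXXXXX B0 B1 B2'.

Sextets: 0=52, r=43, D=3, X=23
24-bit: (52<<18) | (43<<12) | (3<<6) | 23
      = 0xD00000 | 0x02B000 | 0x0000C0 | 0x000017
      = 0xD2B0D7
Bytes: (v>>16)&0xFF=D2, (v>>8)&0xFF=B0, v&0xFF=D7

Answer: 0xD2B0D7 D2 B0 D7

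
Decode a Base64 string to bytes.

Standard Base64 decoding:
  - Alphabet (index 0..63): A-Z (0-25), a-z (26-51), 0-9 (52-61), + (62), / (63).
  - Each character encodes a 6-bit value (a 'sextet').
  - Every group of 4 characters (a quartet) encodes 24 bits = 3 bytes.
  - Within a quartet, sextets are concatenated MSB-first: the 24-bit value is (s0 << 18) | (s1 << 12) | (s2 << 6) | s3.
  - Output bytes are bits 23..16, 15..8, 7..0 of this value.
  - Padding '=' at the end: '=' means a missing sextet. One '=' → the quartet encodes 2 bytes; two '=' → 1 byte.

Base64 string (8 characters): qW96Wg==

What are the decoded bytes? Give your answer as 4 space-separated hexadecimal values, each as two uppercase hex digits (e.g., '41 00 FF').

Answer: A9 6F 7A 5A

Derivation:
After char 0 ('q'=42): chars_in_quartet=1 acc=0x2A bytes_emitted=0
After char 1 ('W'=22): chars_in_quartet=2 acc=0xA96 bytes_emitted=0
After char 2 ('9'=61): chars_in_quartet=3 acc=0x2A5BD bytes_emitted=0
After char 3 ('6'=58): chars_in_quartet=4 acc=0xA96F7A -> emit A9 6F 7A, reset; bytes_emitted=3
After char 4 ('W'=22): chars_in_quartet=1 acc=0x16 bytes_emitted=3
After char 5 ('g'=32): chars_in_quartet=2 acc=0x5A0 bytes_emitted=3
Padding '==': partial quartet acc=0x5A0 -> emit 5A; bytes_emitted=4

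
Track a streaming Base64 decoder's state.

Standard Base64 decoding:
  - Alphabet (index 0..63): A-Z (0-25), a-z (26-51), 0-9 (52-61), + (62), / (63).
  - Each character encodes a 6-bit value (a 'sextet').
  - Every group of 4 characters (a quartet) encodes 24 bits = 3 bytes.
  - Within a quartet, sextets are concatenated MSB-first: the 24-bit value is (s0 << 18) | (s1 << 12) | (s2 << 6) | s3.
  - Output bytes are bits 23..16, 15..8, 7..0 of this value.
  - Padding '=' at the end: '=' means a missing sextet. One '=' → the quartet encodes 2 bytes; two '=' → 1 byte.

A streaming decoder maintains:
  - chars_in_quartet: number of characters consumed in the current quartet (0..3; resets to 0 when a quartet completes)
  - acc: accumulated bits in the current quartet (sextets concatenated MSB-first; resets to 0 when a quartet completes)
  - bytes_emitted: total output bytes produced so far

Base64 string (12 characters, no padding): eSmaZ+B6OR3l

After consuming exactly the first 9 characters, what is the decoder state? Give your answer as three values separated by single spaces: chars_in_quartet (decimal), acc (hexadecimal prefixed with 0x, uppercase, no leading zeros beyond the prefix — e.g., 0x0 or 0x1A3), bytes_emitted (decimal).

After char 0 ('e'=30): chars_in_quartet=1 acc=0x1E bytes_emitted=0
After char 1 ('S'=18): chars_in_quartet=2 acc=0x792 bytes_emitted=0
After char 2 ('m'=38): chars_in_quartet=3 acc=0x1E4A6 bytes_emitted=0
After char 3 ('a'=26): chars_in_quartet=4 acc=0x79299A -> emit 79 29 9A, reset; bytes_emitted=3
After char 4 ('Z'=25): chars_in_quartet=1 acc=0x19 bytes_emitted=3
After char 5 ('+'=62): chars_in_quartet=2 acc=0x67E bytes_emitted=3
After char 6 ('B'=1): chars_in_quartet=3 acc=0x19F81 bytes_emitted=3
After char 7 ('6'=58): chars_in_quartet=4 acc=0x67E07A -> emit 67 E0 7A, reset; bytes_emitted=6
After char 8 ('O'=14): chars_in_quartet=1 acc=0xE bytes_emitted=6

Answer: 1 0xE 6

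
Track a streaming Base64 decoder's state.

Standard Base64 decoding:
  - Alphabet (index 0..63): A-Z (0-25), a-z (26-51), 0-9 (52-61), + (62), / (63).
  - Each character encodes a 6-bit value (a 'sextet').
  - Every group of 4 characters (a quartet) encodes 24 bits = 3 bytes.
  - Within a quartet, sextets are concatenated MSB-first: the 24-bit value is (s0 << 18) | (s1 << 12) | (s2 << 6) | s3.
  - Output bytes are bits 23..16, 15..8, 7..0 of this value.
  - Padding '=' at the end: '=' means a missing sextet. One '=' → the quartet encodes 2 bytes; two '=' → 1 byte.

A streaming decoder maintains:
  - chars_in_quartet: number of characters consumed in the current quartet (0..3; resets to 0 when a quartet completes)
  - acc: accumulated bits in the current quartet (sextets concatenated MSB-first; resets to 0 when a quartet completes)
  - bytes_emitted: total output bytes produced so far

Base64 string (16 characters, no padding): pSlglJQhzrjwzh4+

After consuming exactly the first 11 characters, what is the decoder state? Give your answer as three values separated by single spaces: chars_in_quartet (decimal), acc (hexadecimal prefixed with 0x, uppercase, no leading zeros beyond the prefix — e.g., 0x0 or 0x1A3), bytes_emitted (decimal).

Answer: 3 0x33AE3 6

Derivation:
After char 0 ('p'=41): chars_in_quartet=1 acc=0x29 bytes_emitted=0
After char 1 ('S'=18): chars_in_quartet=2 acc=0xA52 bytes_emitted=0
After char 2 ('l'=37): chars_in_quartet=3 acc=0x294A5 bytes_emitted=0
After char 3 ('g'=32): chars_in_quartet=4 acc=0xA52960 -> emit A5 29 60, reset; bytes_emitted=3
After char 4 ('l'=37): chars_in_quartet=1 acc=0x25 bytes_emitted=3
After char 5 ('J'=9): chars_in_quartet=2 acc=0x949 bytes_emitted=3
After char 6 ('Q'=16): chars_in_quartet=3 acc=0x25250 bytes_emitted=3
After char 7 ('h'=33): chars_in_quartet=4 acc=0x949421 -> emit 94 94 21, reset; bytes_emitted=6
After char 8 ('z'=51): chars_in_quartet=1 acc=0x33 bytes_emitted=6
After char 9 ('r'=43): chars_in_quartet=2 acc=0xCEB bytes_emitted=6
After char 10 ('j'=35): chars_in_quartet=3 acc=0x33AE3 bytes_emitted=6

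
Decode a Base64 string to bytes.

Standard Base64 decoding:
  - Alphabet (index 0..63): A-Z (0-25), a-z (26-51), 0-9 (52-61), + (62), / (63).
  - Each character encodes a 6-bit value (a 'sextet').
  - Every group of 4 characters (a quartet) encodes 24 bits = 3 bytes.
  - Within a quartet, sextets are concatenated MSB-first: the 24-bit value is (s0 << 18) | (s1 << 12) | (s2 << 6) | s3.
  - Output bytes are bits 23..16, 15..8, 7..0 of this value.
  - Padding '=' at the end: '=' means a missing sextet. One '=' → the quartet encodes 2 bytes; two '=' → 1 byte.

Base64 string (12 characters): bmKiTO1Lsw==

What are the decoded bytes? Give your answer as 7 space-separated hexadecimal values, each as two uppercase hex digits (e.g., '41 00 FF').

Answer: 6E 62 A2 4C ED 4B B3

Derivation:
After char 0 ('b'=27): chars_in_quartet=1 acc=0x1B bytes_emitted=0
After char 1 ('m'=38): chars_in_quartet=2 acc=0x6E6 bytes_emitted=0
After char 2 ('K'=10): chars_in_quartet=3 acc=0x1B98A bytes_emitted=0
After char 3 ('i'=34): chars_in_quartet=4 acc=0x6E62A2 -> emit 6E 62 A2, reset; bytes_emitted=3
After char 4 ('T'=19): chars_in_quartet=1 acc=0x13 bytes_emitted=3
After char 5 ('O'=14): chars_in_quartet=2 acc=0x4CE bytes_emitted=3
After char 6 ('1'=53): chars_in_quartet=3 acc=0x133B5 bytes_emitted=3
After char 7 ('L'=11): chars_in_quartet=4 acc=0x4CED4B -> emit 4C ED 4B, reset; bytes_emitted=6
After char 8 ('s'=44): chars_in_quartet=1 acc=0x2C bytes_emitted=6
After char 9 ('w'=48): chars_in_quartet=2 acc=0xB30 bytes_emitted=6
Padding '==': partial quartet acc=0xB30 -> emit B3; bytes_emitted=7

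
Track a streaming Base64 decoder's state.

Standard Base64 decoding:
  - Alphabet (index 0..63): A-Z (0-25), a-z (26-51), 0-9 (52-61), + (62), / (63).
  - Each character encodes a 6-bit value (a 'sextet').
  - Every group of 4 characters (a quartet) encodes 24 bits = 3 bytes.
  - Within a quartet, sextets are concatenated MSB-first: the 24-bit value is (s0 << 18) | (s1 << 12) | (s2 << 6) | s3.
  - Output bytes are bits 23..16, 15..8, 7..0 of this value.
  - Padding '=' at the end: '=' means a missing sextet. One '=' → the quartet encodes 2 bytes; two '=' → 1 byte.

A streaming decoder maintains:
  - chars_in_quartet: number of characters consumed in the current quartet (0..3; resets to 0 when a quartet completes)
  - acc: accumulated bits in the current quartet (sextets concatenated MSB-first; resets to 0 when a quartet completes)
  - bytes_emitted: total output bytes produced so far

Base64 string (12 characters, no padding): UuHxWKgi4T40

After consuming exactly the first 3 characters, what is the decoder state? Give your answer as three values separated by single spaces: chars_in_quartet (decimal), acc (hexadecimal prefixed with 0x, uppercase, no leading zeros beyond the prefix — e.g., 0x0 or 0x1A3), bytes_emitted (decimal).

Answer: 3 0x14B87 0

Derivation:
After char 0 ('U'=20): chars_in_quartet=1 acc=0x14 bytes_emitted=0
After char 1 ('u'=46): chars_in_quartet=2 acc=0x52E bytes_emitted=0
After char 2 ('H'=7): chars_in_quartet=3 acc=0x14B87 bytes_emitted=0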